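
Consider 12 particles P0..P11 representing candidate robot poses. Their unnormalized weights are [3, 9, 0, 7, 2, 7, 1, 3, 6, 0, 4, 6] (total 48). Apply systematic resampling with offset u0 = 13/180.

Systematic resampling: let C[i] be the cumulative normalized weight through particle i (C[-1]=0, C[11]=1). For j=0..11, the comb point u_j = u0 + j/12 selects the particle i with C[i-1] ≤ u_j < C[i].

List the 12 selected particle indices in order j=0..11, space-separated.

1 1 1 3 4 5 5 7 8 10 11 11

C = [1/16, 1/4, 1/4, 19/48, 7/16, 7/12, 29/48, 2/3, 19/24, 19/24, 7/8, 1]
j=0: u_0=13/180 ∈ [1/16, 1/4) → index 1
j=1: u_1=7/45 ∈ [1/16, 1/4) → index 1
j=2: u_2=43/180 ∈ [1/16, 1/4) → index 1
j=3: u_3=29/90 ∈ [1/4, 19/48) → index 3
j=4: u_4=73/180 ∈ [19/48, 7/16) → index 4
j=5: u_5=22/45 ∈ [7/16, 7/12) → index 5
j=6: u_6=103/180 ∈ [7/16, 7/12) → index 5
j=7: u_7=59/90 ∈ [29/48, 2/3) → index 7
j=8: u_8=133/180 ∈ [2/3, 19/24) → index 8
j=9: u_9=37/45 ∈ [19/24, 7/8) → index 10
j=10: u_10=163/180 ∈ [7/8, 1) → index 11
j=11: u_11=89/90 ∈ [7/8, 1) → index 11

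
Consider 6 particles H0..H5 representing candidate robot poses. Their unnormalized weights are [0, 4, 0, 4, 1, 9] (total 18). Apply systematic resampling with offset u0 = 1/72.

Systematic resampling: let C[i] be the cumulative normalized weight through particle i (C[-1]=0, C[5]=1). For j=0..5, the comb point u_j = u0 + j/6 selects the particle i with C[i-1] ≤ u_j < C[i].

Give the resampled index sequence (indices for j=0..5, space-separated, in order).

1 1 3 5 5 5

C = [0, 2/9, 2/9, 4/9, 1/2, 1]
j=0: u_0=1/72 ∈ [0, 2/9) → index 1
j=1: u_1=13/72 ∈ [0, 2/9) → index 1
j=2: u_2=25/72 ∈ [2/9, 4/9) → index 3
j=3: u_3=37/72 ∈ [1/2, 1) → index 5
j=4: u_4=49/72 ∈ [1/2, 1) → index 5
j=5: u_5=61/72 ∈ [1/2, 1) → index 5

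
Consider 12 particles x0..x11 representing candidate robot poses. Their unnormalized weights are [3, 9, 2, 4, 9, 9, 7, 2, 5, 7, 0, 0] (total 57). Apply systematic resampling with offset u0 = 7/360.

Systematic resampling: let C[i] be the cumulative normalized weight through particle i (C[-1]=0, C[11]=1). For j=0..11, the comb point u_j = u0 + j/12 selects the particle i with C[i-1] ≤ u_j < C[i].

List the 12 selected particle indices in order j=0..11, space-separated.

C = [1/19, 4/19, 14/57, 6/19, 9/19, 12/19, 43/57, 15/19, 50/57, 1, 1, 1]
j=0: u_0=7/360 ∈ [0, 1/19) → index 0
j=1: u_1=37/360 ∈ [1/19, 4/19) → index 1
j=2: u_2=67/360 ∈ [1/19, 4/19) → index 1
j=3: u_3=97/360 ∈ [14/57, 6/19) → index 3
j=4: u_4=127/360 ∈ [6/19, 9/19) → index 4
j=5: u_5=157/360 ∈ [6/19, 9/19) → index 4
j=6: u_6=187/360 ∈ [9/19, 12/19) → index 5
j=7: u_7=217/360 ∈ [9/19, 12/19) → index 5
j=8: u_8=247/360 ∈ [12/19, 43/57) → index 6
j=9: u_9=277/360 ∈ [43/57, 15/19) → index 7
j=10: u_10=307/360 ∈ [15/19, 50/57) → index 8
j=11: u_11=337/360 ∈ [50/57, 1) → index 9

0 1 1 3 4 4 5 5 6 7 8 9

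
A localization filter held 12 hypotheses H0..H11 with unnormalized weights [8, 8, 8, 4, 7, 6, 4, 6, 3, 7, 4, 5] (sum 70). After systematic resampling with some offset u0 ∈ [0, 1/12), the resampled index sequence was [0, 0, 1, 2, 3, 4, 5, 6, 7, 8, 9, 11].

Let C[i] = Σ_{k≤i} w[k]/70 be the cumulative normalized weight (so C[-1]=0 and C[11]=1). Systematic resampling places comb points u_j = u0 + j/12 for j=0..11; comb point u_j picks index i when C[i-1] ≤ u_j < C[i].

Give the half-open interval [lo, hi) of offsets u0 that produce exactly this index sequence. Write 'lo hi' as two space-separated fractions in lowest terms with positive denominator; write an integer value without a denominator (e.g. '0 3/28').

C = [4/35, 8/35, 12/35, 2/5, 1/2, 41/70, 9/14, 51/70, 27/35, 61/70, 13/14, 1]
j=0 picked index 0: u0 ∈ [0, 4/35)
j=1 picked index 0: u0 ∈ [-1/12, 13/420)
j=2 picked index 1: u0 ∈ [-11/210, 13/210)
j=3 picked index 2: u0 ∈ [-3/140, 13/140)
j=4 picked index 3: u0 ∈ [1/105, 1/15)
j=5 picked index 4: u0 ∈ [-1/60, 1/12)
j=6 picked index 5: u0 ∈ [0, 3/35)
j=7 picked index 6: u0 ∈ [1/420, 5/84)
j=8 picked index 7: u0 ∈ [-1/42, 13/210)
j=9 picked index 8: u0 ∈ [-3/140, 3/140)
j=10 picked index 9: u0 ∈ [-13/210, 4/105)
j=11 picked index 11: u0 ∈ [1/84, 1/12)
intersection: [1/84, 3/140)

1/84 3/140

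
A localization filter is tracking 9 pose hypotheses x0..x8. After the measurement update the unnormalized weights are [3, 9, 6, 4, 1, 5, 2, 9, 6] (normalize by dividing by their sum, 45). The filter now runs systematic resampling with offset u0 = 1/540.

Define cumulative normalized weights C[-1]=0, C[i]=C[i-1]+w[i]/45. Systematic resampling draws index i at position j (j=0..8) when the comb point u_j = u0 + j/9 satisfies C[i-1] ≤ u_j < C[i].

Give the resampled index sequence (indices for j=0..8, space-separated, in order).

0 1 1 2 3 5 7 7 8

C = [1/15, 4/15, 2/5, 22/45, 23/45, 28/45, 2/3, 13/15, 1]
j=0: u_0=1/540 ∈ [0, 1/15) → index 0
j=1: u_1=61/540 ∈ [1/15, 4/15) → index 1
j=2: u_2=121/540 ∈ [1/15, 4/15) → index 1
j=3: u_3=181/540 ∈ [4/15, 2/5) → index 2
j=4: u_4=241/540 ∈ [2/5, 22/45) → index 3
j=5: u_5=301/540 ∈ [23/45, 28/45) → index 5
j=6: u_6=361/540 ∈ [2/3, 13/15) → index 7
j=7: u_7=421/540 ∈ [2/3, 13/15) → index 7
j=8: u_8=481/540 ∈ [13/15, 1) → index 8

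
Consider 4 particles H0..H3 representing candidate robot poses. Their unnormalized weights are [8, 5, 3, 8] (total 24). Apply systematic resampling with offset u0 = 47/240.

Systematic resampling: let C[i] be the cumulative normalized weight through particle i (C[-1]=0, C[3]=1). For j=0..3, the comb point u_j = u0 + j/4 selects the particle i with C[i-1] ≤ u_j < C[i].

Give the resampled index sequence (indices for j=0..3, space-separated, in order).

C = [1/3, 13/24, 2/3, 1]
j=0: u_0=47/240 ∈ [0, 1/3) → index 0
j=1: u_1=107/240 ∈ [1/3, 13/24) → index 1
j=2: u_2=167/240 ∈ [2/3, 1) → index 3
j=3: u_3=227/240 ∈ [2/3, 1) → index 3

0 1 3 3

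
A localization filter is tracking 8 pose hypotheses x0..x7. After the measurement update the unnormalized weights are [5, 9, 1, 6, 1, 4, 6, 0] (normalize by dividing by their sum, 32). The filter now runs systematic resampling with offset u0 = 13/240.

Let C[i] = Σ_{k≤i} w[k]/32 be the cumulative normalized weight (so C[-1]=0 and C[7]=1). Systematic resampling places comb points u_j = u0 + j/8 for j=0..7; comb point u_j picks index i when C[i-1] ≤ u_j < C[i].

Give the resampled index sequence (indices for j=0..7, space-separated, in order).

C = [5/32, 7/16, 15/32, 21/32, 11/16, 13/16, 1, 1]
j=0: u_0=13/240 ∈ [0, 5/32) → index 0
j=1: u_1=43/240 ∈ [5/32, 7/16) → index 1
j=2: u_2=73/240 ∈ [5/32, 7/16) → index 1
j=3: u_3=103/240 ∈ [5/32, 7/16) → index 1
j=4: u_4=133/240 ∈ [15/32, 21/32) → index 3
j=5: u_5=163/240 ∈ [21/32, 11/16) → index 4
j=6: u_6=193/240 ∈ [11/16, 13/16) → index 5
j=7: u_7=223/240 ∈ [13/16, 1) → index 6

0 1 1 1 3 4 5 6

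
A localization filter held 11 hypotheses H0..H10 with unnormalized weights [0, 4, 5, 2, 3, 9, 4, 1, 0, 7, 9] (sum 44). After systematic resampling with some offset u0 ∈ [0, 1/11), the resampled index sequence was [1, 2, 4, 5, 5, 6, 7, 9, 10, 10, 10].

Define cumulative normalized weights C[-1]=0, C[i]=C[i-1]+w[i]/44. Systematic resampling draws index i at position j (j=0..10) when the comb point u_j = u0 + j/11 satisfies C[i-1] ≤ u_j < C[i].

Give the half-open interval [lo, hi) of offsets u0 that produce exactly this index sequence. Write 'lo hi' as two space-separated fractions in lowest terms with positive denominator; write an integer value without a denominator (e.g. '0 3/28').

3/44 1/11

C = [0, 1/11, 9/44, 1/4, 7/22, 23/44, 27/44, 7/11, 7/11, 35/44, 1]
j=0 picked index 1: u0 ∈ [0, 1/11)
j=1 picked index 2: u0 ∈ [0, 5/44)
j=2 picked index 4: u0 ∈ [3/44, 3/22)
j=3 picked index 5: u0 ∈ [1/22, 1/4)
j=4 picked index 5: u0 ∈ [-1/22, 7/44)
j=5 picked index 6: u0 ∈ [3/44, 7/44)
j=6 picked index 7: u0 ∈ [3/44, 1/11)
j=7 picked index 9: u0 ∈ [0, 7/44)
j=8 picked index 10: u0 ∈ [3/44, 3/11)
j=9 picked index 10: u0 ∈ [-1/44, 2/11)
j=10 picked index 10: u0 ∈ [-5/44, 1/11)
intersection: [3/44, 1/11)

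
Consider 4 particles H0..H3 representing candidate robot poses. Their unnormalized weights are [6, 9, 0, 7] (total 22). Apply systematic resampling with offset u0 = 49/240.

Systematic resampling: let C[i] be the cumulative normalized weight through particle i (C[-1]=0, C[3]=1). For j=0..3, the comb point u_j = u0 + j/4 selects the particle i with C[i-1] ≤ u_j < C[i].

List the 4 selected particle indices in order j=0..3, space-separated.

0 1 3 3

C = [3/11, 15/22, 15/22, 1]
j=0: u_0=49/240 ∈ [0, 3/11) → index 0
j=1: u_1=109/240 ∈ [3/11, 15/22) → index 1
j=2: u_2=169/240 ∈ [15/22, 1) → index 3
j=3: u_3=229/240 ∈ [15/22, 1) → index 3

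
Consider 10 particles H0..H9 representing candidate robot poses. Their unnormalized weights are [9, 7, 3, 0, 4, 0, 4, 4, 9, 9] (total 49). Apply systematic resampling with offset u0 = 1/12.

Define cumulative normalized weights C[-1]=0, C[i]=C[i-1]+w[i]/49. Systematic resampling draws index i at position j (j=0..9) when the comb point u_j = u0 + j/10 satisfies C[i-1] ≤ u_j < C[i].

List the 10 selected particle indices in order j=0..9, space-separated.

C = [9/49, 16/49, 19/49, 19/49, 23/49, 23/49, 27/49, 31/49, 40/49, 1]
j=0: u_0=1/12 ∈ [0, 9/49) → index 0
j=1: u_1=11/60 ∈ [0, 9/49) → index 0
j=2: u_2=17/60 ∈ [9/49, 16/49) → index 1
j=3: u_3=23/60 ∈ [16/49, 19/49) → index 2
j=4: u_4=29/60 ∈ [23/49, 27/49) → index 6
j=5: u_5=7/12 ∈ [27/49, 31/49) → index 7
j=6: u_6=41/60 ∈ [31/49, 40/49) → index 8
j=7: u_7=47/60 ∈ [31/49, 40/49) → index 8
j=8: u_8=53/60 ∈ [40/49, 1) → index 9
j=9: u_9=59/60 ∈ [40/49, 1) → index 9

0 0 1 2 6 7 8 8 9 9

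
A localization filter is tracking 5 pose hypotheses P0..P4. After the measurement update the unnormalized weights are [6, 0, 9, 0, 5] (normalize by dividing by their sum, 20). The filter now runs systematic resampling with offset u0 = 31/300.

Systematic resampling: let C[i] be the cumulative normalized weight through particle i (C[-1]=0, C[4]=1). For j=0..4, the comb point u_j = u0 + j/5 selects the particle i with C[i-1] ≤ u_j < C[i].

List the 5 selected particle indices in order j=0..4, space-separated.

C = [3/10, 3/10, 3/4, 3/4, 1]
j=0: u_0=31/300 ∈ [0, 3/10) → index 0
j=1: u_1=91/300 ∈ [3/10, 3/4) → index 2
j=2: u_2=151/300 ∈ [3/10, 3/4) → index 2
j=3: u_3=211/300 ∈ [3/10, 3/4) → index 2
j=4: u_4=271/300 ∈ [3/4, 1) → index 4

0 2 2 2 4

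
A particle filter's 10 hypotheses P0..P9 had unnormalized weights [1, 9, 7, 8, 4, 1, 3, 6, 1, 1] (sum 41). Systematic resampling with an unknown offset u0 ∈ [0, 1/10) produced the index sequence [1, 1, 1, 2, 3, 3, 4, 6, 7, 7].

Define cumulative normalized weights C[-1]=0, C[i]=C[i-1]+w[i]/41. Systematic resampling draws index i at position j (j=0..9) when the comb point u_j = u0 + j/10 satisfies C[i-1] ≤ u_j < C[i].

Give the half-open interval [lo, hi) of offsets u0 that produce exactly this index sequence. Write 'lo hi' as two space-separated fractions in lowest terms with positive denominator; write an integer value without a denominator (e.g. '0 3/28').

13/410 9/205

C = [1/41, 10/41, 17/41, 25/41, 29/41, 30/41, 33/41, 39/41, 40/41, 1]
j=0 picked index 1: u0 ∈ [1/41, 10/41)
j=1 picked index 1: u0 ∈ [-31/410, 59/410)
j=2 picked index 1: u0 ∈ [-36/205, 9/205)
j=3 picked index 2: u0 ∈ [-23/410, 47/410)
j=4 picked index 3: u0 ∈ [3/205, 43/205)
j=5 picked index 3: u0 ∈ [-7/82, 9/82)
j=6 picked index 4: u0 ∈ [2/205, 22/205)
j=7 picked index 6: u0 ∈ [13/410, 43/410)
j=8 picked index 7: u0 ∈ [1/205, 31/205)
j=9 picked index 7: u0 ∈ [-39/410, 21/410)
intersection: [13/410, 9/205)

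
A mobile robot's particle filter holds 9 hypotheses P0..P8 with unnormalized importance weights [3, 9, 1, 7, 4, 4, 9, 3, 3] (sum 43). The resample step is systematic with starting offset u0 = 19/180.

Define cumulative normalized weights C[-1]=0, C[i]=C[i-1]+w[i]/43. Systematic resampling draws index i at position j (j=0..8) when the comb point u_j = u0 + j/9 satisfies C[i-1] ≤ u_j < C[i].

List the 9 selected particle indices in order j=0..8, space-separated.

1 1 3 3 4 6 6 7 8

C = [3/43, 12/43, 13/43, 20/43, 24/43, 28/43, 37/43, 40/43, 1]
j=0: u_0=19/180 ∈ [3/43, 12/43) → index 1
j=1: u_1=13/60 ∈ [3/43, 12/43) → index 1
j=2: u_2=59/180 ∈ [13/43, 20/43) → index 3
j=3: u_3=79/180 ∈ [13/43, 20/43) → index 3
j=4: u_4=11/20 ∈ [20/43, 24/43) → index 4
j=5: u_5=119/180 ∈ [28/43, 37/43) → index 6
j=6: u_6=139/180 ∈ [28/43, 37/43) → index 6
j=7: u_7=53/60 ∈ [37/43, 40/43) → index 7
j=8: u_8=179/180 ∈ [40/43, 1) → index 8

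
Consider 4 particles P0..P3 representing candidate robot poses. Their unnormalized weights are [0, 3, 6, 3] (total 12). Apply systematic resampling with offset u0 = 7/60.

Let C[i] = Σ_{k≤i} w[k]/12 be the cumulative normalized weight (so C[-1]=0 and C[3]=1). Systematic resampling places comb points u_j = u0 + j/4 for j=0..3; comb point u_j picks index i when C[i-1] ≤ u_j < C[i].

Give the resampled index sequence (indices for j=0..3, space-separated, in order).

1 2 2 3

C = [0, 1/4, 3/4, 1]
j=0: u_0=7/60 ∈ [0, 1/4) → index 1
j=1: u_1=11/30 ∈ [1/4, 3/4) → index 2
j=2: u_2=37/60 ∈ [1/4, 3/4) → index 2
j=3: u_3=13/15 ∈ [3/4, 1) → index 3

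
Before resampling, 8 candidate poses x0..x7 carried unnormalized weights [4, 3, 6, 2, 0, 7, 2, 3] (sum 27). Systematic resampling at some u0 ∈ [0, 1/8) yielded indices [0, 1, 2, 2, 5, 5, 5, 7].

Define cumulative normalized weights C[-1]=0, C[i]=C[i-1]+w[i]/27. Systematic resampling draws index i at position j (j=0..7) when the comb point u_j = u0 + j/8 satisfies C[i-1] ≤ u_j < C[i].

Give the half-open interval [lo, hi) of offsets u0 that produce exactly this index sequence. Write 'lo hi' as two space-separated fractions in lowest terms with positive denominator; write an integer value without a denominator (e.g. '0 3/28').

1/18 7/108

C = [4/27, 7/27, 13/27, 5/9, 5/9, 22/27, 8/9, 1]
j=0 picked index 0: u0 ∈ [0, 4/27)
j=1 picked index 1: u0 ∈ [5/216, 29/216)
j=2 picked index 2: u0 ∈ [1/108, 25/108)
j=3 picked index 2: u0 ∈ [-25/216, 23/216)
j=4 picked index 5: u0 ∈ [1/18, 17/54)
j=5 picked index 5: u0 ∈ [-5/72, 41/216)
j=6 picked index 5: u0 ∈ [-7/36, 7/108)
j=7 picked index 7: u0 ∈ [1/72, 1/8)
intersection: [1/18, 7/108)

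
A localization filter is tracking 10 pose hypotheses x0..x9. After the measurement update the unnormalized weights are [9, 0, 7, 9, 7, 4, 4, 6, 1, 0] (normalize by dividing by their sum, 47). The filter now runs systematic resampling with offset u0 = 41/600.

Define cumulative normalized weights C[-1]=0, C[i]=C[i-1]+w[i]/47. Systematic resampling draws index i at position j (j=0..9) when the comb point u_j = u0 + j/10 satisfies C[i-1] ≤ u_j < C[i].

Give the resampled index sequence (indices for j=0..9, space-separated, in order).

0 0 2 3 3 4 4 6 7 7

C = [9/47, 9/47, 16/47, 25/47, 32/47, 36/47, 40/47, 46/47, 1, 1]
j=0: u_0=41/600 ∈ [0, 9/47) → index 0
j=1: u_1=101/600 ∈ [0, 9/47) → index 0
j=2: u_2=161/600 ∈ [9/47, 16/47) → index 2
j=3: u_3=221/600 ∈ [16/47, 25/47) → index 3
j=4: u_4=281/600 ∈ [16/47, 25/47) → index 3
j=5: u_5=341/600 ∈ [25/47, 32/47) → index 4
j=6: u_6=401/600 ∈ [25/47, 32/47) → index 4
j=7: u_7=461/600 ∈ [36/47, 40/47) → index 6
j=8: u_8=521/600 ∈ [40/47, 46/47) → index 7
j=9: u_9=581/600 ∈ [40/47, 46/47) → index 7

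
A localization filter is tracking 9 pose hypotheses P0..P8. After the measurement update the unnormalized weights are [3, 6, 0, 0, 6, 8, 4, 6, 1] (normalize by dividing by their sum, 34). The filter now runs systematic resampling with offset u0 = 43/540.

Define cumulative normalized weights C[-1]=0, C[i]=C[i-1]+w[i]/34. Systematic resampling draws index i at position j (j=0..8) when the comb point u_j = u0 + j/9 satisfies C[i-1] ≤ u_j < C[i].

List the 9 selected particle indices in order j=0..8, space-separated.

0 1 4 4 5 5 6 7 7

C = [3/34, 9/34, 9/34, 9/34, 15/34, 23/34, 27/34, 33/34, 1]
j=0: u_0=43/540 ∈ [0, 3/34) → index 0
j=1: u_1=103/540 ∈ [3/34, 9/34) → index 1
j=2: u_2=163/540 ∈ [9/34, 15/34) → index 4
j=3: u_3=223/540 ∈ [9/34, 15/34) → index 4
j=4: u_4=283/540 ∈ [15/34, 23/34) → index 5
j=5: u_5=343/540 ∈ [15/34, 23/34) → index 5
j=6: u_6=403/540 ∈ [23/34, 27/34) → index 6
j=7: u_7=463/540 ∈ [27/34, 33/34) → index 7
j=8: u_8=523/540 ∈ [27/34, 33/34) → index 7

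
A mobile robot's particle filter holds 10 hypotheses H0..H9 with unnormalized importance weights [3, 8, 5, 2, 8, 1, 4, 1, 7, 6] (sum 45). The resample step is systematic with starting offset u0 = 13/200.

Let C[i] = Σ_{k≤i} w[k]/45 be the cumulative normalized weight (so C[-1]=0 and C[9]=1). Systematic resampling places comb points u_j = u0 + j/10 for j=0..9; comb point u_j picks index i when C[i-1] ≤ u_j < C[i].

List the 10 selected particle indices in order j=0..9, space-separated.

0 1 2 3 4 4 6 8 8 9

C = [1/15, 11/45, 16/45, 2/5, 26/45, 3/5, 31/45, 32/45, 13/15, 1]
j=0: u_0=13/200 ∈ [0, 1/15) → index 0
j=1: u_1=33/200 ∈ [1/15, 11/45) → index 1
j=2: u_2=53/200 ∈ [11/45, 16/45) → index 2
j=3: u_3=73/200 ∈ [16/45, 2/5) → index 3
j=4: u_4=93/200 ∈ [2/5, 26/45) → index 4
j=5: u_5=113/200 ∈ [2/5, 26/45) → index 4
j=6: u_6=133/200 ∈ [3/5, 31/45) → index 6
j=7: u_7=153/200 ∈ [32/45, 13/15) → index 8
j=8: u_8=173/200 ∈ [32/45, 13/15) → index 8
j=9: u_9=193/200 ∈ [13/15, 1) → index 9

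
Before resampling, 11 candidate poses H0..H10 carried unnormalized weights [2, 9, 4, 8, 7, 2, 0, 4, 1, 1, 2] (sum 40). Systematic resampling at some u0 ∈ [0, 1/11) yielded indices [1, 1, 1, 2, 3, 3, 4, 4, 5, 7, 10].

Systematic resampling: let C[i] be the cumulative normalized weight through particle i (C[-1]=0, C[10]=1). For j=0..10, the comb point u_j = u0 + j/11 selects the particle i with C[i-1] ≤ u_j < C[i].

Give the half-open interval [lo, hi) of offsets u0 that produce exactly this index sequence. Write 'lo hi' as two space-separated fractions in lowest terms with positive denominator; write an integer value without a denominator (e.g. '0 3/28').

C = [1/20, 11/40, 3/8, 23/40, 3/4, 4/5, 4/5, 9/10, 37/40, 19/20, 1]
j=0 picked index 1: u0 ∈ [1/20, 11/40)
j=1 picked index 1: u0 ∈ [-9/220, 81/440)
j=2 picked index 1: u0 ∈ [-29/220, 41/440)
j=3 picked index 2: u0 ∈ [1/440, 9/88)
j=4 picked index 3: u0 ∈ [1/88, 93/440)
j=5 picked index 3: u0 ∈ [-7/88, 53/440)
j=6 picked index 4: u0 ∈ [13/440, 9/44)
j=7 picked index 4: u0 ∈ [-27/440, 5/44)
j=8 picked index 5: u0 ∈ [1/44, 4/55)
j=9 picked index 7: u0 ∈ [-1/55, 9/110)
j=10 picked index 10: u0 ∈ [9/220, 1/11)
intersection: [1/20, 4/55)

1/20 4/55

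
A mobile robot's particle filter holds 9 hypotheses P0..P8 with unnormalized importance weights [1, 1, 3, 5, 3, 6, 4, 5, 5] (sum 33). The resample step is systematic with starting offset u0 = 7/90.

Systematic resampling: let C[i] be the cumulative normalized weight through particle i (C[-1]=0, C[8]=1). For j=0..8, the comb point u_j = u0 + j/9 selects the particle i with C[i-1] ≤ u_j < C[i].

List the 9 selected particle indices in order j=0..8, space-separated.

2 3 3 5 5 6 7 8 8

C = [1/33, 2/33, 5/33, 10/33, 13/33, 19/33, 23/33, 28/33, 1]
j=0: u_0=7/90 ∈ [2/33, 5/33) → index 2
j=1: u_1=17/90 ∈ [5/33, 10/33) → index 3
j=2: u_2=3/10 ∈ [5/33, 10/33) → index 3
j=3: u_3=37/90 ∈ [13/33, 19/33) → index 5
j=4: u_4=47/90 ∈ [13/33, 19/33) → index 5
j=5: u_5=19/30 ∈ [19/33, 23/33) → index 6
j=6: u_6=67/90 ∈ [23/33, 28/33) → index 7
j=7: u_7=77/90 ∈ [28/33, 1) → index 8
j=8: u_8=29/30 ∈ [28/33, 1) → index 8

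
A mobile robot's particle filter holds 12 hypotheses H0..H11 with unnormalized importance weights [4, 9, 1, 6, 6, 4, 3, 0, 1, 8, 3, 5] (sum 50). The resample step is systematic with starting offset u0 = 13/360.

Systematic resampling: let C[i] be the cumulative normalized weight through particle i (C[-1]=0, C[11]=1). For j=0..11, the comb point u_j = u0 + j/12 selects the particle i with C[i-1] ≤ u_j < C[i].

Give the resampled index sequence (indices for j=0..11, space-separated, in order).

C = [2/25, 13/50, 7/25, 2/5, 13/25, 3/5, 33/50, 33/50, 17/25, 21/25, 9/10, 1]
j=0: u_0=13/360 ∈ [0, 2/25) → index 0
j=1: u_1=43/360 ∈ [2/25, 13/50) → index 1
j=2: u_2=73/360 ∈ [2/25, 13/50) → index 1
j=3: u_3=103/360 ∈ [7/25, 2/5) → index 3
j=4: u_4=133/360 ∈ [7/25, 2/5) → index 3
j=5: u_5=163/360 ∈ [2/5, 13/25) → index 4
j=6: u_6=193/360 ∈ [13/25, 3/5) → index 5
j=7: u_7=223/360 ∈ [3/5, 33/50) → index 6
j=8: u_8=253/360 ∈ [17/25, 21/25) → index 9
j=9: u_9=283/360 ∈ [17/25, 21/25) → index 9
j=10: u_10=313/360 ∈ [21/25, 9/10) → index 10
j=11: u_11=343/360 ∈ [9/10, 1) → index 11

0 1 1 3 3 4 5 6 9 9 10 11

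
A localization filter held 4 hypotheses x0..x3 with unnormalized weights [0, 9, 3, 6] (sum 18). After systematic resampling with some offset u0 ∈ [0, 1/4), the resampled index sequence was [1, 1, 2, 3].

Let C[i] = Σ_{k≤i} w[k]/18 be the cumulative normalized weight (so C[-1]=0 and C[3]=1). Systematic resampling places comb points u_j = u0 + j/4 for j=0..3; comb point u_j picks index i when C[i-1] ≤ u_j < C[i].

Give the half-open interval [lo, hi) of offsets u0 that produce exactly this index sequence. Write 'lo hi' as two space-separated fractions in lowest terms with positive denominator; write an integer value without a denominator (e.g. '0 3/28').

C = [0, 1/2, 2/3, 1]
j=0 picked index 1: u0 ∈ [0, 1/2)
j=1 picked index 1: u0 ∈ [-1/4, 1/4)
j=2 picked index 2: u0 ∈ [0, 1/6)
j=3 picked index 3: u0 ∈ [-1/12, 1/4)
intersection: [0, 1/6)

0 1/6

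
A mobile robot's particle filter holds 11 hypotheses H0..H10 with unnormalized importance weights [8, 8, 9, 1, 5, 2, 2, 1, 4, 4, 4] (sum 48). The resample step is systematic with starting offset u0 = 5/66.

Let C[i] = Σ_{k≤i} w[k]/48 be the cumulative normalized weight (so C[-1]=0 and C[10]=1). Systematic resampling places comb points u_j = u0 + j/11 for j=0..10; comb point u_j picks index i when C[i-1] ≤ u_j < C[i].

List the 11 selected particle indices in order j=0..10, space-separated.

0 1 1 2 2 3 4 6 8 9 10

C = [1/6, 1/3, 25/48, 13/24, 31/48, 11/16, 35/48, 3/4, 5/6, 11/12, 1]
j=0: u_0=5/66 ∈ [0, 1/6) → index 0
j=1: u_1=1/6 ∈ [1/6, 1/3) → index 1
j=2: u_2=17/66 ∈ [1/6, 1/3) → index 1
j=3: u_3=23/66 ∈ [1/3, 25/48) → index 2
j=4: u_4=29/66 ∈ [1/3, 25/48) → index 2
j=5: u_5=35/66 ∈ [25/48, 13/24) → index 3
j=6: u_6=41/66 ∈ [13/24, 31/48) → index 4
j=7: u_7=47/66 ∈ [11/16, 35/48) → index 6
j=8: u_8=53/66 ∈ [3/4, 5/6) → index 8
j=9: u_9=59/66 ∈ [5/6, 11/12) → index 9
j=10: u_10=65/66 ∈ [11/12, 1) → index 10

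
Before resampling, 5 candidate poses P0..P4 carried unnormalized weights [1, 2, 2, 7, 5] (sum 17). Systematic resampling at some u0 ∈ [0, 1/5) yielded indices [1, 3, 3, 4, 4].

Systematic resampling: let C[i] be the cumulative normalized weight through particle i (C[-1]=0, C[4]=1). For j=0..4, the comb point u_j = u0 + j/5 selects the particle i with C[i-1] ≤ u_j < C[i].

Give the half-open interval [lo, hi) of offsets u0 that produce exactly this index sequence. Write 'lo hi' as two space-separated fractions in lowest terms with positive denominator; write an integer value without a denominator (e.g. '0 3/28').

9/85 3/17

C = [1/17, 3/17, 5/17, 12/17, 1]
j=0 picked index 1: u0 ∈ [1/17, 3/17)
j=1 picked index 3: u0 ∈ [8/85, 43/85)
j=2 picked index 3: u0 ∈ [-9/85, 26/85)
j=3 picked index 4: u0 ∈ [9/85, 2/5)
j=4 picked index 4: u0 ∈ [-8/85, 1/5)
intersection: [9/85, 3/17)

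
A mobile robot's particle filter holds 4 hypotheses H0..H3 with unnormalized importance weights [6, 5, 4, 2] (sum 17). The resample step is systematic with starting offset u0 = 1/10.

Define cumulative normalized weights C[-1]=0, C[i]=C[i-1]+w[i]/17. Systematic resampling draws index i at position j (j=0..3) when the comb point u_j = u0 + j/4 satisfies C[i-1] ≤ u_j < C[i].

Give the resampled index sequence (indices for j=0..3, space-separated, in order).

C = [6/17, 11/17, 15/17, 1]
j=0: u_0=1/10 ∈ [0, 6/17) → index 0
j=1: u_1=7/20 ∈ [0, 6/17) → index 0
j=2: u_2=3/5 ∈ [6/17, 11/17) → index 1
j=3: u_3=17/20 ∈ [11/17, 15/17) → index 2

0 0 1 2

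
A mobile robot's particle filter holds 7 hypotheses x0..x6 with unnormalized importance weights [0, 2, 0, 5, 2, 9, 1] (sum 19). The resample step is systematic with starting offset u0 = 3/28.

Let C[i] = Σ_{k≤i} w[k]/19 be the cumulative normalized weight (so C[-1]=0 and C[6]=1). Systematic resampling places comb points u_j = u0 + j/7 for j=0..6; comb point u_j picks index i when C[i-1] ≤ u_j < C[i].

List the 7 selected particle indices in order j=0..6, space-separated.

3 3 4 5 5 5 6

C = [0, 2/19, 2/19, 7/19, 9/19, 18/19, 1]
j=0: u_0=3/28 ∈ [2/19, 7/19) → index 3
j=1: u_1=1/4 ∈ [2/19, 7/19) → index 3
j=2: u_2=11/28 ∈ [7/19, 9/19) → index 4
j=3: u_3=15/28 ∈ [9/19, 18/19) → index 5
j=4: u_4=19/28 ∈ [9/19, 18/19) → index 5
j=5: u_5=23/28 ∈ [9/19, 18/19) → index 5
j=6: u_6=27/28 ∈ [18/19, 1) → index 6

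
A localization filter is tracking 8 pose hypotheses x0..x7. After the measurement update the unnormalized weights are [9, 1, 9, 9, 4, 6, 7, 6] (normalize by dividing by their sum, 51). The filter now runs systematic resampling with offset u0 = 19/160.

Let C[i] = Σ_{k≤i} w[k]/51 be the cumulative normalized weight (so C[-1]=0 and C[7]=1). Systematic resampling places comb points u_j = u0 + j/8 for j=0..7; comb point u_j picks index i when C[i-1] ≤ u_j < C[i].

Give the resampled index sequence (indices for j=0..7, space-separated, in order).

0 2 2 3 4 5 6 7

C = [3/17, 10/51, 19/51, 28/51, 32/51, 38/51, 15/17, 1]
j=0: u_0=19/160 ∈ [0, 3/17) → index 0
j=1: u_1=39/160 ∈ [10/51, 19/51) → index 2
j=2: u_2=59/160 ∈ [10/51, 19/51) → index 2
j=3: u_3=79/160 ∈ [19/51, 28/51) → index 3
j=4: u_4=99/160 ∈ [28/51, 32/51) → index 4
j=5: u_5=119/160 ∈ [32/51, 38/51) → index 5
j=6: u_6=139/160 ∈ [38/51, 15/17) → index 6
j=7: u_7=159/160 ∈ [15/17, 1) → index 7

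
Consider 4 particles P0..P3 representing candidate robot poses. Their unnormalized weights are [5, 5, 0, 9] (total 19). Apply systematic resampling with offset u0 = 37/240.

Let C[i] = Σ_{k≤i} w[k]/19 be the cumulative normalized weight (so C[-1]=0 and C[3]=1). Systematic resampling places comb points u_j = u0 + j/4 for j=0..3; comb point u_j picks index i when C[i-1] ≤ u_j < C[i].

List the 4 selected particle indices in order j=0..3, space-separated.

C = [5/19, 10/19, 10/19, 1]
j=0: u_0=37/240 ∈ [0, 5/19) → index 0
j=1: u_1=97/240 ∈ [5/19, 10/19) → index 1
j=2: u_2=157/240 ∈ [10/19, 1) → index 3
j=3: u_3=217/240 ∈ [10/19, 1) → index 3

0 1 3 3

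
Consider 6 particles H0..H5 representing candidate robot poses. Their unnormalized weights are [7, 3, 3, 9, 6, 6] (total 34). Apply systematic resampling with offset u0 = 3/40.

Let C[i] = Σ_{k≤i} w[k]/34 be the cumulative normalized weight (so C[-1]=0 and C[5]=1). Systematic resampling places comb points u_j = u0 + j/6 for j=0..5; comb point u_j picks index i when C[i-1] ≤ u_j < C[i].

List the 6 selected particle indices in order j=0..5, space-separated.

0 1 3 3 4 5

C = [7/34, 5/17, 13/34, 11/17, 14/17, 1]
j=0: u_0=3/40 ∈ [0, 7/34) → index 0
j=1: u_1=29/120 ∈ [7/34, 5/17) → index 1
j=2: u_2=49/120 ∈ [13/34, 11/17) → index 3
j=3: u_3=23/40 ∈ [13/34, 11/17) → index 3
j=4: u_4=89/120 ∈ [11/17, 14/17) → index 4
j=5: u_5=109/120 ∈ [14/17, 1) → index 5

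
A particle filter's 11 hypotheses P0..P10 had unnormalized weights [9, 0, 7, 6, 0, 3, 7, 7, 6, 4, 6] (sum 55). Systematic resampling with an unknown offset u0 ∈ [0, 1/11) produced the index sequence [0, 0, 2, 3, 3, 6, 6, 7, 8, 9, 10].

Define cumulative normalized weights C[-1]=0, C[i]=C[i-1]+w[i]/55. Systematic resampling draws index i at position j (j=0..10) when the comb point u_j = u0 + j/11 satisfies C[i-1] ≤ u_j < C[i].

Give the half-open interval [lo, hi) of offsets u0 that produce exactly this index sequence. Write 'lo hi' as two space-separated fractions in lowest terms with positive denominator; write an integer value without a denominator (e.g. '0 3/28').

1/55 2/55

C = [9/55, 9/55, 16/55, 2/5, 2/5, 5/11, 32/55, 39/55, 9/11, 49/55, 1]
j=0 picked index 0: u0 ∈ [0, 9/55)
j=1 picked index 0: u0 ∈ [-1/11, 4/55)
j=2 picked index 2: u0 ∈ [-1/55, 6/55)
j=3 picked index 3: u0 ∈ [1/55, 7/55)
j=4 picked index 3: u0 ∈ [-4/55, 2/55)
j=5 picked index 6: u0 ∈ [0, 7/55)
j=6 picked index 6: u0 ∈ [-1/11, 2/55)
j=7 picked index 7: u0 ∈ [-3/55, 4/55)
j=8 picked index 8: u0 ∈ [-1/55, 1/11)
j=9 picked index 9: u0 ∈ [0, 4/55)
j=10 picked index 10: u0 ∈ [-1/55, 1/11)
intersection: [1/55, 2/55)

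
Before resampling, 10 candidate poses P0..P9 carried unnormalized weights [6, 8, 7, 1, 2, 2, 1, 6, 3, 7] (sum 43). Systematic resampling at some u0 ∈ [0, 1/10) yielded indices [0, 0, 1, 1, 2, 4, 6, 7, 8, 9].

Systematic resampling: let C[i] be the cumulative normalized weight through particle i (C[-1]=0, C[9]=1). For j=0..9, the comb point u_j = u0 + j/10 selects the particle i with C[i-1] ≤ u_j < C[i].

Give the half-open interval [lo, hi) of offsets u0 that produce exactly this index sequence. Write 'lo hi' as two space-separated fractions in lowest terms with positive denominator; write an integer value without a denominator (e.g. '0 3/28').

C = [6/43, 14/43, 21/43, 22/43, 24/43, 26/43, 27/43, 33/43, 36/43, 1]
j=0 picked index 0: u0 ∈ [0, 6/43)
j=1 picked index 0: u0 ∈ [-1/10, 17/430)
j=2 picked index 1: u0 ∈ [-13/215, 27/215)
j=3 picked index 1: u0 ∈ [-69/430, 11/430)
j=4 picked index 2: u0 ∈ [-16/215, 19/215)
j=5 picked index 4: u0 ∈ [1/86, 5/86)
j=6 picked index 6: u0 ∈ [1/215, 6/215)
j=7 picked index 7: u0 ∈ [-31/430, 29/430)
j=8 picked index 8: u0 ∈ [-7/215, 8/215)
j=9 picked index 9: u0 ∈ [-27/430, 1/10)
intersection: [1/86, 11/430)

1/86 11/430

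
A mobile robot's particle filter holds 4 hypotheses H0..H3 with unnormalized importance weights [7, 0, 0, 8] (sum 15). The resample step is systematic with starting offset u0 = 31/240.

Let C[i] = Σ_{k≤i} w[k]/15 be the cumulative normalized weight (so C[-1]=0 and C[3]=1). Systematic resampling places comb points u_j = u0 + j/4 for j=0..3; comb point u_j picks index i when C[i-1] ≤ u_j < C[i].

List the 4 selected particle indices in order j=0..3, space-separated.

0 0 3 3

C = [7/15, 7/15, 7/15, 1]
j=0: u_0=31/240 ∈ [0, 7/15) → index 0
j=1: u_1=91/240 ∈ [0, 7/15) → index 0
j=2: u_2=151/240 ∈ [7/15, 1) → index 3
j=3: u_3=211/240 ∈ [7/15, 1) → index 3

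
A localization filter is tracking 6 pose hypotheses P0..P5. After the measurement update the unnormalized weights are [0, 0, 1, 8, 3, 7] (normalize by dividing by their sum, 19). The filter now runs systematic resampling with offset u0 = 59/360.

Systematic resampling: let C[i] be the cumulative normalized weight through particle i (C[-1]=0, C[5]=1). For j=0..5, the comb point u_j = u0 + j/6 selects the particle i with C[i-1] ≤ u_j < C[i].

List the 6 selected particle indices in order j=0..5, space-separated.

C = [0, 0, 1/19, 9/19, 12/19, 1]
j=0: u_0=59/360 ∈ [1/19, 9/19) → index 3
j=1: u_1=119/360 ∈ [1/19, 9/19) → index 3
j=2: u_2=179/360 ∈ [9/19, 12/19) → index 4
j=3: u_3=239/360 ∈ [12/19, 1) → index 5
j=4: u_4=299/360 ∈ [12/19, 1) → index 5
j=5: u_5=359/360 ∈ [12/19, 1) → index 5

3 3 4 5 5 5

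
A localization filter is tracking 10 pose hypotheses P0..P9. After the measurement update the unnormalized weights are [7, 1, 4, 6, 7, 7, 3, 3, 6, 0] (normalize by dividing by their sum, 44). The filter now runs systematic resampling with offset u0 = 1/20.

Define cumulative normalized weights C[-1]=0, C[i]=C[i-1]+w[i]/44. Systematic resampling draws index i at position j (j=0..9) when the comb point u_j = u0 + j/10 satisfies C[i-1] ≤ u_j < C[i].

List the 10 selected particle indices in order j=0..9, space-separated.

C = [7/44, 2/11, 3/11, 9/22, 25/44, 8/11, 35/44, 19/22, 1, 1]
j=0: u_0=1/20 ∈ [0, 7/44) → index 0
j=1: u_1=3/20 ∈ [0, 7/44) → index 0
j=2: u_2=1/4 ∈ [2/11, 3/11) → index 2
j=3: u_3=7/20 ∈ [3/11, 9/22) → index 3
j=4: u_4=9/20 ∈ [9/22, 25/44) → index 4
j=5: u_5=11/20 ∈ [9/22, 25/44) → index 4
j=6: u_6=13/20 ∈ [25/44, 8/11) → index 5
j=7: u_7=3/4 ∈ [8/11, 35/44) → index 6
j=8: u_8=17/20 ∈ [35/44, 19/22) → index 7
j=9: u_9=19/20 ∈ [19/22, 1) → index 8

0 0 2 3 4 4 5 6 7 8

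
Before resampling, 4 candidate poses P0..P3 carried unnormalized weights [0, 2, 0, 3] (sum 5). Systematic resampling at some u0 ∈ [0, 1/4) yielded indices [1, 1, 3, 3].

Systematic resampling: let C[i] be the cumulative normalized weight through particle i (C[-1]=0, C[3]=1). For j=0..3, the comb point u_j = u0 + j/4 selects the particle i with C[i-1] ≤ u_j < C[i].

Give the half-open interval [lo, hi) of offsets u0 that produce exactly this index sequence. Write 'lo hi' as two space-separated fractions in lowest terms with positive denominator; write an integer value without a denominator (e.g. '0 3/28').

C = [0, 2/5, 2/5, 1]
j=0 picked index 1: u0 ∈ [0, 2/5)
j=1 picked index 1: u0 ∈ [-1/4, 3/20)
j=2 picked index 3: u0 ∈ [-1/10, 1/2)
j=3 picked index 3: u0 ∈ [-7/20, 1/4)
intersection: [0, 3/20)

0 3/20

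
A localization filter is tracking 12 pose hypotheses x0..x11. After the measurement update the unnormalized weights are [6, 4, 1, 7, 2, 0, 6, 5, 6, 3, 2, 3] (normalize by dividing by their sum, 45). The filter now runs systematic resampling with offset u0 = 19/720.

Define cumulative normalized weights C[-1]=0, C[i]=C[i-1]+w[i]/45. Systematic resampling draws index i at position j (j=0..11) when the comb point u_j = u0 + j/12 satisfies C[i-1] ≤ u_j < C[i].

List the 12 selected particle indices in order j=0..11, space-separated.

C = [2/15, 2/9, 11/45, 2/5, 4/9, 4/9, 26/45, 31/45, 37/45, 8/9, 14/15, 1]
j=0: u_0=19/720 ∈ [0, 2/15) → index 0
j=1: u_1=79/720 ∈ [0, 2/15) → index 0
j=2: u_2=139/720 ∈ [2/15, 2/9) → index 1
j=3: u_3=199/720 ∈ [11/45, 2/5) → index 3
j=4: u_4=259/720 ∈ [11/45, 2/5) → index 3
j=5: u_5=319/720 ∈ [2/5, 4/9) → index 4
j=6: u_6=379/720 ∈ [4/9, 26/45) → index 6
j=7: u_7=439/720 ∈ [26/45, 31/45) → index 7
j=8: u_8=499/720 ∈ [31/45, 37/45) → index 8
j=9: u_9=559/720 ∈ [31/45, 37/45) → index 8
j=10: u_10=619/720 ∈ [37/45, 8/9) → index 9
j=11: u_11=679/720 ∈ [14/15, 1) → index 11

0 0 1 3 3 4 6 7 8 8 9 11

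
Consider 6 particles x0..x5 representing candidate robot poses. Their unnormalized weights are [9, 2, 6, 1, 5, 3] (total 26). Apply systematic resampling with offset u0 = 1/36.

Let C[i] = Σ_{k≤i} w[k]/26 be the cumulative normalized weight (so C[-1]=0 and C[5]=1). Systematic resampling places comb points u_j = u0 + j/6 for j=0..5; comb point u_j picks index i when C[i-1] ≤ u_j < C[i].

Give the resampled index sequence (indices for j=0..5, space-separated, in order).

C = [9/26, 11/26, 17/26, 9/13, 23/26, 1]
j=0: u_0=1/36 ∈ [0, 9/26) → index 0
j=1: u_1=7/36 ∈ [0, 9/26) → index 0
j=2: u_2=13/36 ∈ [9/26, 11/26) → index 1
j=3: u_3=19/36 ∈ [11/26, 17/26) → index 2
j=4: u_4=25/36 ∈ [9/13, 23/26) → index 4
j=5: u_5=31/36 ∈ [9/13, 23/26) → index 4

0 0 1 2 4 4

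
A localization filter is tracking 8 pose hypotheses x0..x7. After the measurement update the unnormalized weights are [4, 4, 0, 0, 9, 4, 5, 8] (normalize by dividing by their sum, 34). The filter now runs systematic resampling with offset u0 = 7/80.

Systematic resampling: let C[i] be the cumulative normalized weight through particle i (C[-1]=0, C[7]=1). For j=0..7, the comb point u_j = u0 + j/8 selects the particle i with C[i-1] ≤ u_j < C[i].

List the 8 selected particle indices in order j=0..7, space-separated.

0 1 4 4 5 6 7 7

C = [2/17, 4/17, 4/17, 4/17, 1/2, 21/34, 13/17, 1]
j=0: u_0=7/80 ∈ [0, 2/17) → index 0
j=1: u_1=17/80 ∈ [2/17, 4/17) → index 1
j=2: u_2=27/80 ∈ [4/17, 1/2) → index 4
j=3: u_3=37/80 ∈ [4/17, 1/2) → index 4
j=4: u_4=47/80 ∈ [1/2, 21/34) → index 5
j=5: u_5=57/80 ∈ [21/34, 13/17) → index 6
j=6: u_6=67/80 ∈ [13/17, 1) → index 7
j=7: u_7=77/80 ∈ [13/17, 1) → index 7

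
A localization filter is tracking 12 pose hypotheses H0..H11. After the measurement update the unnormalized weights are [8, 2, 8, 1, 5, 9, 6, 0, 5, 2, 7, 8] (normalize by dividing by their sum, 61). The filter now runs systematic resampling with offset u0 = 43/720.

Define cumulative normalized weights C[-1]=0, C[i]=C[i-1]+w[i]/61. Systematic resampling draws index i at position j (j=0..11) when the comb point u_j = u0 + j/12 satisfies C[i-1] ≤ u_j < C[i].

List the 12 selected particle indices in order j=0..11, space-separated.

0 1 2 3 4 5 6 8 9 10 11 11

C = [8/61, 10/61, 18/61, 19/61, 24/61, 33/61, 39/61, 39/61, 44/61, 46/61, 53/61, 1]
j=0: u_0=43/720 ∈ [0, 8/61) → index 0
j=1: u_1=103/720 ∈ [8/61, 10/61) → index 1
j=2: u_2=163/720 ∈ [10/61, 18/61) → index 2
j=3: u_3=223/720 ∈ [18/61, 19/61) → index 3
j=4: u_4=283/720 ∈ [19/61, 24/61) → index 4
j=5: u_5=343/720 ∈ [24/61, 33/61) → index 5
j=6: u_6=403/720 ∈ [33/61, 39/61) → index 6
j=7: u_7=463/720 ∈ [39/61, 44/61) → index 8
j=8: u_8=523/720 ∈ [44/61, 46/61) → index 9
j=9: u_9=583/720 ∈ [46/61, 53/61) → index 10
j=10: u_10=643/720 ∈ [53/61, 1) → index 11
j=11: u_11=703/720 ∈ [53/61, 1) → index 11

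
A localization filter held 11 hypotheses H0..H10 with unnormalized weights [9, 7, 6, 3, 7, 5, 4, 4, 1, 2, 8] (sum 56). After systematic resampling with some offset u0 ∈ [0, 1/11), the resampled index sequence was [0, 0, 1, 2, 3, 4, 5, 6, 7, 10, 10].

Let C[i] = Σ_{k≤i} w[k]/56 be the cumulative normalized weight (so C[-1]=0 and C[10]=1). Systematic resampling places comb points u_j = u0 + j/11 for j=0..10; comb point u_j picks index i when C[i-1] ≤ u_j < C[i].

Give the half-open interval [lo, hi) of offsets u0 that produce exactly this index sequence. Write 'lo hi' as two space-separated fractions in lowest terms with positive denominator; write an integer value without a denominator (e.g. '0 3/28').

C = [9/56, 2/7, 11/28, 25/56, 4/7, 37/56, 41/56, 45/56, 23/28, 6/7, 1]
j=0 picked index 0: u0 ∈ [0, 9/56)
j=1 picked index 0: u0 ∈ [-1/11, 43/616)
j=2 picked index 1: u0 ∈ [-13/616, 8/77)
j=3 picked index 2: u0 ∈ [1/77, 37/308)
j=4 picked index 3: u0 ∈ [9/308, 51/616)
j=5 picked index 4: u0 ∈ [-5/616, 9/77)
j=6 picked index 5: u0 ∈ [2/77, 71/616)
j=7 picked index 6: u0 ∈ [15/616, 59/616)
j=8 picked index 7: u0 ∈ [3/616, 47/616)
j=9 picked index 10: u0 ∈ [3/77, 2/11)
j=10 picked index 10: u0 ∈ [-4/77, 1/11)
intersection: [3/77, 43/616)

3/77 43/616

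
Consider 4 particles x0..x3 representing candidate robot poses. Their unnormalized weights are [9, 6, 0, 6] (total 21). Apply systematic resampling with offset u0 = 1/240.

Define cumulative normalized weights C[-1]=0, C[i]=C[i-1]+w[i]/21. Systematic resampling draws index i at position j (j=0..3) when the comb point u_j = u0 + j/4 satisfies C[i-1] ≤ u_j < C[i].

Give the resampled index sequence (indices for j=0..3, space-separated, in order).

C = [3/7, 5/7, 5/7, 1]
j=0: u_0=1/240 ∈ [0, 3/7) → index 0
j=1: u_1=61/240 ∈ [0, 3/7) → index 0
j=2: u_2=121/240 ∈ [3/7, 5/7) → index 1
j=3: u_3=181/240 ∈ [5/7, 1) → index 3

0 0 1 3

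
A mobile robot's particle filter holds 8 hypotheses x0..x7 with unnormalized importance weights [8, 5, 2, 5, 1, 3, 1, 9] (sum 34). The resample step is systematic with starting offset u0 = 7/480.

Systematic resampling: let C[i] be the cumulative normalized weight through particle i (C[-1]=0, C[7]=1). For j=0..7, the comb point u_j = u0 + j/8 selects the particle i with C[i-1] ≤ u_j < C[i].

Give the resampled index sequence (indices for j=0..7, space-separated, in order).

C = [4/17, 13/34, 15/34, 10/17, 21/34, 12/17, 25/34, 1]
j=0: u_0=7/480 ∈ [0, 4/17) → index 0
j=1: u_1=67/480 ∈ [0, 4/17) → index 0
j=2: u_2=127/480 ∈ [4/17, 13/34) → index 1
j=3: u_3=187/480 ∈ [13/34, 15/34) → index 2
j=4: u_4=247/480 ∈ [15/34, 10/17) → index 3
j=5: u_5=307/480 ∈ [21/34, 12/17) → index 5
j=6: u_6=367/480 ∈ [25/34, 1) → index 7
j=7: u_7=427/480 ∈ [25/34, 1) → index 7

0 0 1 2 3 5 7 7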